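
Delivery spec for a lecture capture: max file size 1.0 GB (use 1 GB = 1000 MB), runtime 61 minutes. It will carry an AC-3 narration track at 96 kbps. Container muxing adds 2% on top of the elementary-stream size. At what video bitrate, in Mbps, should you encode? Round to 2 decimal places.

Budget: 1.0 GB = 8000.0 Mb.
Stream payload after overhead: 8000.0 / 1.02 = 7843.1 Mb.
61 min = 3660 s
Total bitrate budget: 7843.1 Mb / 3660 s = 2.143 Mbps.
Audio: 96 kbps = 0.096 Mbps.
Video: 2.143 − 0.096 = 2.047 Mbps.

2.05 Mbps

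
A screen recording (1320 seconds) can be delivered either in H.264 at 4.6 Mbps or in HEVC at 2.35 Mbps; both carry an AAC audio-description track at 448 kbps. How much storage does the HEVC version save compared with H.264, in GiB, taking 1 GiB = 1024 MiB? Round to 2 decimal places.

Audio: 448 kbps = 0.448 Mbps.
H.264: 5.048 Mbps × 1320 s = 6663.4 Mb = 0.776 GiB.
HEVC: 2.798 Mbps × 1320 s = 3693.4 Mb = 0.430 GiB.
Saving: 0.776 − 0.430 = 0.346 GiB.

0.35 GiB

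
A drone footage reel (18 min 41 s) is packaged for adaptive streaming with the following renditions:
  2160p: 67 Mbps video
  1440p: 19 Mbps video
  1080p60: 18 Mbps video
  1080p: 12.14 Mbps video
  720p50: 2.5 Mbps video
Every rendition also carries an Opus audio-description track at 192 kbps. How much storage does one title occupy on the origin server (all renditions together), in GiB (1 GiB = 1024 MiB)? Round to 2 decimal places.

18 min 41 s = 1121 s
Audio: 192 kbps = 0.192 Mbps.
Sum of rendition bitrates: (67+0.192) + (19+0.192) + (18+0.192) + (12.14+0.192) + (2.5+0.192) = 119.600 Mbps.
× 1121 s = 134,072 Mb = 16,759 MB = 15.61 GiB.

15.61 GiB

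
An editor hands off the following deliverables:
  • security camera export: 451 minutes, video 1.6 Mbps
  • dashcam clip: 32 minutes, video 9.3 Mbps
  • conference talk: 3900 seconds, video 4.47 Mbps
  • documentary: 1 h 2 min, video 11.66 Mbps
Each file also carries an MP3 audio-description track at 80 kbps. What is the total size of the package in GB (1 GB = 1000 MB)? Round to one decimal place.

Audio: 80 kbps = 0.080 Mbps.
security camera export: 1.680 Mbps × 27060 s = 45460.8 Mb
dashcam clip: 9.380 Mbps × 1920 s = 18009.6 Mb
conference talk: 4.550 Mbps × 3900 s = 17745.0 Mb
documentary: 11.740 Mbps × 3720 s = 43672.8 Mb
Total: 124888.2 Mb = 15611.0 MB.
= 15.61 GB.

15.6 GB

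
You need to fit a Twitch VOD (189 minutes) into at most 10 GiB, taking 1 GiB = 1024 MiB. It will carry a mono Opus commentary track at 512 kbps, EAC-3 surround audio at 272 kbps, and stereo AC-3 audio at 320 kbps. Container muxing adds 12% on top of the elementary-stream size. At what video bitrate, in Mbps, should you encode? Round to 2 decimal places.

Budget: 10 GiB = 85899.3 Mb.
Stream payload after overhead: 85899.3 / 1.12 = 76695.8 Mb.
189 min = 11340 s
Total bitrate budget: 76695.8 Mb / 11340 s = 6.763 Mbps.
Audio total: 512 + 272 + 320 = 1104 kbps = 1.104 Mbps.
Video: 6.763 − 1.104 = 5.659 Mbps.

5.66 Mbps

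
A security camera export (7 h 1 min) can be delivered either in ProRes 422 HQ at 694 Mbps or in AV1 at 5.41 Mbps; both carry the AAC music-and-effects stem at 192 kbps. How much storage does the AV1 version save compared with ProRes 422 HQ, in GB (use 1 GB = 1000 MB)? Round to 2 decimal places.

2174.22 GB

7 h 1 min = 421 min = 25260 s
Audio: 192 kbps = 0.192 Mbps.
ProRes 422 HQ: 694.192 Mbps × 25260 s = 17535289.9 Mb = 2191.911 GB.
AV1: 5.602 Mbps × 25260 s = 141506.5 Mb = 17.688 GB.
Saving: 2191.911 − 17.688 = 2174.223 GB.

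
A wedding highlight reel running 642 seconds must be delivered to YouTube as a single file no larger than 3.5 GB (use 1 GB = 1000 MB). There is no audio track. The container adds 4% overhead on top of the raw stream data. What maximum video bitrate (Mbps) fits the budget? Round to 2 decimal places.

Budget: 3.5 GB = 28000.0 Mb.
Stream payload after overhead: 28000.0 / 1.04 = 26923.1 Mb.
Total bitrate budget: 26923.1 Mb / 642 s = 41.936 Mbps.

41.94 Mbps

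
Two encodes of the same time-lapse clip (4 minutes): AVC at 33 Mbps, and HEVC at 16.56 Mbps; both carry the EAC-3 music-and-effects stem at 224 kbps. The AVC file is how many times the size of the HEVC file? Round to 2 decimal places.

1.98

4 min = 240 s
Audio: 224 kbps = 0.224 Mbps.
AVC: 33.224 Mbps × 240 s = 7973.8 Mb = 0.997 GB.
HEVC: 16.784 Mbps × 240 s = 4028.2 Mb = 0.504 GB.
Ratio: 0.997 / 0.504 = 1.980.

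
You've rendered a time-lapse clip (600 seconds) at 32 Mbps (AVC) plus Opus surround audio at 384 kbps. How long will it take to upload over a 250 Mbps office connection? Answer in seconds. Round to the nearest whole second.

Audio: 384 kbps = 0.384 Mbps.
Total bitrate: 32.384 Mbps.
File: 32.384 Mbps × 600 s = 19430.4 Mb.
At 250 Mbps: 19430.4 / 250 = 77.7 s ≈ 77.7 seconds.

78 seconds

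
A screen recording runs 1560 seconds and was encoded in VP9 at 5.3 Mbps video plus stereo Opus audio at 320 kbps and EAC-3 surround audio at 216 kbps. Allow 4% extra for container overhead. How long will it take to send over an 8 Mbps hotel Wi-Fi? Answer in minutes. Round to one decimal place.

19.7 minutes

Audio total: 320 + 216 = 536 kbps = 0.536 Mbps.
Total bitrate: 5.836 Mbps.
File: 5.836 Mbps × 1560 s = 9104.2 Mb.
With 4% container overhead: ×1.04. → 9468.3 Mb.
At 8 Mbps: 9468.3 / 8 = 1183.5 s ≈ 19.7 minutes.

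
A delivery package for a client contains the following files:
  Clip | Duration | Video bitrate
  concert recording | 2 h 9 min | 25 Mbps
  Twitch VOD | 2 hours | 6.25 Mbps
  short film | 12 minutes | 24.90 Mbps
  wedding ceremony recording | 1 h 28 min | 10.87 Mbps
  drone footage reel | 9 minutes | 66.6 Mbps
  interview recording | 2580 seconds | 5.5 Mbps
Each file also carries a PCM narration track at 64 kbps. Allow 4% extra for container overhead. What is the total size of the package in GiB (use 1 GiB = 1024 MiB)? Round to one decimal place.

Audio: 64 kbps = 0.064 Mbps.
concert recording: 25.064 Mbps × 7740 s × 1.04 = 201755.2 Mb
Twitch VOD: 6.314 Mbps × 7200 s × 1.04 = 47279.2 Mb
short film: 24.964 Mbps × 720 s × 1.04 = 18693.0 Mb
wedding ceremony recording: 10.934 Mbps × 5280 s × 1.04 = 60040.8 Mb
drone footage reel: 66.664 Mbps × 540 s × 1.04 = 37438.5 Mb
interview recording: 5.564 Mbps × 2580 s × 1.04 = 14929.3 Mb
Total: 380136.1 Mb = 47517.0 MB.
= 44.25 GiB.

44.3 GiB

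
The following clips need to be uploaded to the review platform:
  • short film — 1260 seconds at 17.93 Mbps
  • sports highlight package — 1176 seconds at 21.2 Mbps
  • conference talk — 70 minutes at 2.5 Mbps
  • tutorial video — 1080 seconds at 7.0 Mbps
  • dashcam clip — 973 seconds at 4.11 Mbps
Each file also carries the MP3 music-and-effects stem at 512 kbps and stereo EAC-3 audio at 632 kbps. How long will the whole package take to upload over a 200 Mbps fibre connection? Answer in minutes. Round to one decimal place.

Audio total: 512 + 632 = 1144 kbps = 1.144 Mbps.
short film: 19.074 Mbps × 1260 s = 24033.2 Mb
sports highlight package: 22.344 Mbps × 1176 s = 26276.5 Mb
conference talk: 3.644 Mbps × 4200 s = 15304.8 Mb
tutorial video: 8.144 Mbps × 1080 s = 8795.5 Mb
dashcam clip: 5.254 Mbps × 973 s = 5112.1 Mb
Total: 79522.2 Mb = 9940.3 MB.
At 200 Mbps: 79522.2 / 200 = 398 s ≈ 6.63 minutes.

6.6 minutes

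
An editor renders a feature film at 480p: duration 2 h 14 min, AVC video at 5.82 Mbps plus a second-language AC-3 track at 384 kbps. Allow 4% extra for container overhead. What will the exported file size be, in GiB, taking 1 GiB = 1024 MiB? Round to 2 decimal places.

6.04 GiB

2 h 14 min = 134 min = 8040 s
Audio: 384 kbps = 0.384 Mbps.
Total bitrate: 5.82 + 0.384 = 6.204 Mbps.
Stream data: 6.204 Mbps × 8040 s = 49880.2 Mb.
With 4% container overhead: ×1.04.
51,875 Mb = 6,484,420,800 bytes ÷ 1,073,741,824 = 6.039 GiB.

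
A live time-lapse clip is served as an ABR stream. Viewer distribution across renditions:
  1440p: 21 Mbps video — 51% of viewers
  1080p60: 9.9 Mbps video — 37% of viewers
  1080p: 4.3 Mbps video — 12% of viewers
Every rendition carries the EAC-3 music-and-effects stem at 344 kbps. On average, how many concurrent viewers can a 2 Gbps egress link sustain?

131

Audio: 344 kbps = 0.344 Mbps.
Average per-viewer bitrate: 0.51×21.344 + 0.37×10.244 + 0.12×4.644 = 15.233 Mbps.
2 Gbps = 2,000 Mbps; 2,000 / 15.233 = 131.29 → 131.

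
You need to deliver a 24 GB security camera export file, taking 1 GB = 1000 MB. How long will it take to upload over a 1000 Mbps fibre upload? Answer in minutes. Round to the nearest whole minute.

File: 24 GB = 192000.0 Mb.
At 1000 Mbps: 192000.0 / 1000 = 192.0 s ≈ 3.2 minutes.

3 minutes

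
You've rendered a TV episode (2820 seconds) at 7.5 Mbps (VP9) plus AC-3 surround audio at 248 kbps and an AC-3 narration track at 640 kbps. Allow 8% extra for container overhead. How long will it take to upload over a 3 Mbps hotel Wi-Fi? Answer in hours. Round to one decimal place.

Audio total: 248 + 640 = 888 kbps = 0.888 Mbps.
Total bitrate: 8.388 Mbps.
File: 8.388 Mbps × 2820 s = 23654.2 Mb.
With 8% container overhead: ×1.08. → 25546.5 Mb.
At 3 Mbps: 25546.5 / 3 = 8515.5 s ≈ 2.37 hours.

2.4 hours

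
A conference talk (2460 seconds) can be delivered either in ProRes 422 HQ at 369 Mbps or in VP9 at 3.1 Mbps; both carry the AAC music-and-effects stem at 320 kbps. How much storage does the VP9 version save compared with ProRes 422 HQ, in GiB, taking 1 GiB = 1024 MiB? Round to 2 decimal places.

104.79 GiB

Audio: 320 kbps = 0.320 Mbps.
ProRes 422 HQ: 369.320 Mbps × 2460 s = 908527.2 Mb = 105.766 GiB.
VP9: 3.420 Mbps × 2460 s = 8413.2 Mb = 0.979 GiB.
Saving: 105.766 − 0.979 = 104.787 GiB.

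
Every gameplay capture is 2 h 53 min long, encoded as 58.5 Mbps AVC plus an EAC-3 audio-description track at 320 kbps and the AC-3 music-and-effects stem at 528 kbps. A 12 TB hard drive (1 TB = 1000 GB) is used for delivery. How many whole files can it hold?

155

2 h 53 min = 173 min = 10380 s
Audio total: 320 + 528 = 848 kbps = 0.848 Mbps.
Total bitrate: 59.348 Mbps.
Per item: 59.348 Mbps × 10380 s = 616,032 Mb = 77,004 MB.
Capacity: 12 TB = 96,000,000 Mb; 155.84 items → 155 complete.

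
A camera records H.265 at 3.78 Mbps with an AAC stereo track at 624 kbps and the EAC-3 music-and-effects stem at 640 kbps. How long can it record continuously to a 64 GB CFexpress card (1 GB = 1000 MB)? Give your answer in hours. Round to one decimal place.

Audio total: 624 + 640 = 1264 kbps = 1.264 Mbps.
Total bitrate: 3.78 + 1.264 = 5.044 Mbps.
Capacity: 64 GB = 512,000 Mb.
Recording time: 512,000 / 5.044 = 101,507 s ≈ 28.2 hours.

28.2 hours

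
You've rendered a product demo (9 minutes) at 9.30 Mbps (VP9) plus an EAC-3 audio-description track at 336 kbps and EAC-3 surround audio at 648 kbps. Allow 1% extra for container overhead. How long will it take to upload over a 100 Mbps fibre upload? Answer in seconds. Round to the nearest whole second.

9 min = 540 s
Audio total: 336 + 648 = 984 kbps = 0.984 Mbps.
Total bitrate: 10.284 Mbps.
File: 10.284 Mbps × 540 s = 5553.4 Mb.
With 1% container overhead: ×1.01. → 5608.9 Mb.
At 100 Mbps: 5608.9 / 100 = 56.1 s ≈ 56.1 seconds.

56 seconds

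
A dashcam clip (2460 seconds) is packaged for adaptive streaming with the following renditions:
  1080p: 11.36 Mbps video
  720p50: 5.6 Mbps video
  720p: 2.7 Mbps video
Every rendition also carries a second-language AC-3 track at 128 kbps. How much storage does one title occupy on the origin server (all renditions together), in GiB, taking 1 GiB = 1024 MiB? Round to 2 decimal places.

Audio: 128 kbps = 0.128 Mbps.
Sum of rendition bitrates: (11.36+0.128) + (5.6+0.128) + (2.7+0.128) = 20.044 Mbps.
× 2460 s = 49,308 Mb = 6,164 MB = 5.740 GiB.

5.74 GiB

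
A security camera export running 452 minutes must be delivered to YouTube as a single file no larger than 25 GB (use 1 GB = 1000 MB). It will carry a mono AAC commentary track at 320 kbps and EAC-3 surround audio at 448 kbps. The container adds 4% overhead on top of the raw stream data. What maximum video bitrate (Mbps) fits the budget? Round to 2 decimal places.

6.32 Mbps

Budget: 25 GB = 200000.0 Mb.
Stream payload after overhead: 200000.0 / 1.04 = 192307.7 Mb.
452 min = 27120 s
Total bitrate budget: 192307.7 Mb / 27120 s = 7.091 Mbps.
Audio total: 320 + 448 = 768 kbps = 0.768 Mbps.
Video: 7.091 − 0.768 = 6.323 Mbps.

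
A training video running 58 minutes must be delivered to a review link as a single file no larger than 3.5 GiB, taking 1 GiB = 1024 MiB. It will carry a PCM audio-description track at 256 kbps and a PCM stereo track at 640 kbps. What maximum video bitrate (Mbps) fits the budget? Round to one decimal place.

Budget: 3.5 GiB = 30064.8 Mb.
58 min = 3480 s
Total bitrate budget: 30064.8 Mb / 3480 s = 8.639 Mbps.
Audio total: 256 + 640 = 896 kbps = 0.896 Mbps.
Video: 8.639 − 0.896 = 7.743 Mbps.

7.7 Mbps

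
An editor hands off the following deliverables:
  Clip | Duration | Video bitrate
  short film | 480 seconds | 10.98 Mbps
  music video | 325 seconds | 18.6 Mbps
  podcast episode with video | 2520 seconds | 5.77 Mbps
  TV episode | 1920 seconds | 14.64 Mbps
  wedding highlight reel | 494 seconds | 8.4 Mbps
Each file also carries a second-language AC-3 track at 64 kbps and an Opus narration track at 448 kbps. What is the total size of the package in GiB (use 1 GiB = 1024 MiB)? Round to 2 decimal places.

7.11 GiB

Audio total: 64 + 448 = 512 kbps = 0.512 Mbps.
short film: 11.492 Mbps × 480 s = 5516.2 Mb
music video: 19.112 Mbps × 325 s = 6211.4 Mb
podcast episode with video: 6.282 Mbps × 2520 s = 15830.6 Mb
TV episode: 15.152 Mbps × 1920 s = 29091.8 Mb
wedding highlight reel: 8.912 Mbps × 494 s = 4402.5 Mb
Total: 61052.6 Mb = 7631.6 MB.
= 7.107 GiB.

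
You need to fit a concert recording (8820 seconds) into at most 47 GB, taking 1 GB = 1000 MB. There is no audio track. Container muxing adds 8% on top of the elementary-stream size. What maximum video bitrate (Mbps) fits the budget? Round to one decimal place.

Budget: 47 GB = 376000.0 Mb.
Stream payload after overhead: 376000.0 / 1.08 = 348148.1 Mb.
Total bitrate budget: 348148.1 Mb / 8820 s = 39.473 Mbps.

39.5 Mbps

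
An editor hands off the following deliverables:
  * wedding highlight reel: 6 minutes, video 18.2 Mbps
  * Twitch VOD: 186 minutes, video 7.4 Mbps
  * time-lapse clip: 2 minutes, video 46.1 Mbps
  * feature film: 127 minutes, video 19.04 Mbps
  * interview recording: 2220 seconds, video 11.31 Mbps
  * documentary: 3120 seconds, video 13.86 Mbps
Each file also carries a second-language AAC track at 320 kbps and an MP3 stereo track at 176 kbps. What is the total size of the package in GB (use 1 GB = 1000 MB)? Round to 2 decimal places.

40.04 GB

Audio total: 320 + 176 = 496 kbps = 0.496 Mbps.
wedding highlight reel: 18.696 Mbps × 360 s = 6730.6 Mb
Twitch VOD: 7.896 Mbps × 11160 s = 88119.4 Mb
time-lapse clip: 46.596 Mbps × 120 s = 5591.5 Mb
feature film: 19.536 Mbps × 7620 s = 148864.3 Mb
interview recording: 11.806 Mbps × 2220 s = 26209.3 Mb
documentary: 14.356 Mbps × 3120 s = 44790.7 Mb
Total: 320305.8 Mb = 40038.2 MB.
= 40.04 GB.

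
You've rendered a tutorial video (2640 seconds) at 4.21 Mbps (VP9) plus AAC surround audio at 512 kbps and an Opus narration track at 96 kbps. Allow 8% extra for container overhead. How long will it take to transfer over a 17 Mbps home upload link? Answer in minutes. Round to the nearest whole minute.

Audio total: 512 + 96 = 608 kbps = 0.608 Mbps.
Total bitrate: 4.818 Mbps.
File: 4.818 Mbps × 2640 s = 12719.5 Mb.
With 8% container overhead: ×1.08. → 13737.1 Mb.
At 17 Mbps: 13737.1 / 17 = 808.1 s ≈ 13.5 minutes.

13 minutes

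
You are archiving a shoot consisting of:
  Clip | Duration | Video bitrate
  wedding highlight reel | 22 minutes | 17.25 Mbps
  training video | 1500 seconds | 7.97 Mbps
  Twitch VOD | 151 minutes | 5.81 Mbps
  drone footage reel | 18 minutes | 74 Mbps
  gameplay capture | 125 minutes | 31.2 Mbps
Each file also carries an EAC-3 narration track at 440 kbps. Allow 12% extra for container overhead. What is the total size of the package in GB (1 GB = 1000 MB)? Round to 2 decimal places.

Audio: 440 kbps = 0.440 Mbps.
wedding highlight reel: 17.690 Mbps × 1320 s × 1.12 = 26152.9 Mb
training video: 8.410 Mbps × 1500 s × 1.12 = 14128.8 Mb
Twitch VOD: 6.250 Mbps × 9060 s × 1.12 = 63420.0 Mb
drone footage reel: 74.440 Mbps × 1080 s × 1.12 = 90042.6 Mb
gameplay capture: 31.640 Mbps × 7500 s × 1.12 = 265776.0 Mb
Total: 459520.3 Mb = 57440.0 MB.
= 57.44 GB.

57.44 GB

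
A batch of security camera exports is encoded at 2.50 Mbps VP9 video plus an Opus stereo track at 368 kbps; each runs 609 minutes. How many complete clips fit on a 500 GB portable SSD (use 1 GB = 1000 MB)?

609 min = 36540 s
Audio: 368 kbps = 0.368 Mbps.
Total bitrate: 2.868 Mbps.
Per item: 2.868 Mbps × 36540 s = 104,797 Mb = 13,100 MB.
Capacity: 500 GB = 4,000,000 Mb; 38.17 items → 38 complete.

38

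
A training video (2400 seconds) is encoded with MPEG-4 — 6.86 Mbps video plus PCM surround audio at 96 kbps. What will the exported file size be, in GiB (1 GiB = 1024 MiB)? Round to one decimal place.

1.9 GiB

Audio: 96 kbps = 0.096 Mbps.
Total bitrate: 6.86 + 0.096 = 6.956 Mbps.
Stream data: 6.956 Mbps × 2400 s = 16694.4 Mb.
16,694 Mb = 2,086,800,000 bytes ÷ 1,073,741,824 = 1.943 GiB.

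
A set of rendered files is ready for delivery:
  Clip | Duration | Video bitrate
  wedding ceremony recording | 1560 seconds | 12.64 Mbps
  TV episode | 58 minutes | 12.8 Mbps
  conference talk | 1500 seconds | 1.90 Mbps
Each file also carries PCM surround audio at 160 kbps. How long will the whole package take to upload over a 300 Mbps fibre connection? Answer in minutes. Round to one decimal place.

3.8 minutes

Audio: 160 kbps = 0.160 Mbps.
wedding ceremony recording: 12.800 Mbps × 1560 s = 19968.0 Mb
TV episode: 12.960 Mbps × 3480 s = 45100.8 Mb
conference talk: 2.060 Mbps × 1500 s = 3090.0 Mb
Total: 68158.8 Mb = 8519.9 MB.
At 300 Mbps: 68158.8 / 300 = 227 s ≈ 3.79 minutes.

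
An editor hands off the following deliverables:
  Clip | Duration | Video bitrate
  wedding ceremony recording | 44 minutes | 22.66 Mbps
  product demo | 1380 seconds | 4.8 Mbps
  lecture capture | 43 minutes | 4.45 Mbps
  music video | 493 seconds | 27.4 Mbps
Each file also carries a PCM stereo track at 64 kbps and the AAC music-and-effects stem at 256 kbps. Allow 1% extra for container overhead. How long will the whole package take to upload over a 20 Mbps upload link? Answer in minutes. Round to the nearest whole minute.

Audio total: 64 + 256 = 320 kbps = 0.320 Mbps.
wedding ceremony recording: 22.980 Mbps × 2640 s × 1.01 = 61273.9 Mb
product demo: 5.120 Mbps × 1380 s × 1.01 = 7136.3 Mb
lecture capture: 4.770 Mbps × 2580 s × 1.01 = 12429.7 Mb
music video: 27.720 Mbps × 493 s × 1.01 = 13802.6 Mb
Total: 94642.4 Mb = 11830.3 MB.
At 20 Mbps: 94642.4 / 20 = 4732 s ≈ 78.9 minutes.

79 minutes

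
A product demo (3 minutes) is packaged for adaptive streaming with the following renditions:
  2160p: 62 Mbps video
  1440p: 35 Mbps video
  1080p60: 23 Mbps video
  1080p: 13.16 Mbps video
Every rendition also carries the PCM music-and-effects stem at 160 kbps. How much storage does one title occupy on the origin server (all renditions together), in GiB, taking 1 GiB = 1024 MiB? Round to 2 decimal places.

2.80 GiB

3 min = 180 s
Audio: 160 kbps = 0.160 Mbps.
Sum of rendition bitrates: (62+0.160) + (35+0.160) + (23+0.160) + (13.16+0.160) = 133.800 Mbps.
× 180 s = 24,084 Mb = 3,010 MB = 2.804 GiB.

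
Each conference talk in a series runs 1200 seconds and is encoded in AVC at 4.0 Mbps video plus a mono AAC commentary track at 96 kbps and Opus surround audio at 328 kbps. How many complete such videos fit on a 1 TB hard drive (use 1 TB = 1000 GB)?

Audio total: 96 + 328 = 424 kbps = 0.424 Mbps.
Total bitrate: 4.424 Mbps.
Per item: 4.424 Mbps × 1200 s = 5,309 Mb = 663.6 MB.
Capacity: 1 TB = 8,000,000 Mb; 1506.93 items → 1506 complete.

1506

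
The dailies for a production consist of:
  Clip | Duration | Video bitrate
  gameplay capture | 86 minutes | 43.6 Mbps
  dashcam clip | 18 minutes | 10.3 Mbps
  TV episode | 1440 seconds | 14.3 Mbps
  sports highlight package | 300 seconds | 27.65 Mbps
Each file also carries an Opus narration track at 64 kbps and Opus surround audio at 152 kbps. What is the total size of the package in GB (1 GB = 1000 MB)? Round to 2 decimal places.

33.34 GB

Audio total: 64 + 152 = 216 kbps = 0.216 Mbps.
gameplay capture: 43.816 Mbps × 5160 s = 226090.6 Mb
dashcam clip: 10.516 Mbps × 1080 s = 11357.3 Mb
TV episode: 14.516 Mbps × 1440 s = 20903.0 Mb
sports highlight package: 27.866 Mbps × 300 s = 8359.8 Mb
Total: 266710.7 Mb = 33338.8 MB.
= 33.34 GB.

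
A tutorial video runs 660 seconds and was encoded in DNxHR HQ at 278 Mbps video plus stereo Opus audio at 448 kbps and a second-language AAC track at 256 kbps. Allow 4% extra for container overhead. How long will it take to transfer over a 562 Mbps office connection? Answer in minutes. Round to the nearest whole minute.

6 minutes

Audio total: 448 + 256 = 704 kbps = 0.704 Mbps.
Total bitrate: 278.704 Mbps.
File: 278.704 Mbps × 660 s = 183944.6 Mb.
With 4% container overhead: ×1.04. → 191302.4 Mb.
At 562 Mbps: 191302.4 / 562 = 340.4 s ≈ 5.67 minutes.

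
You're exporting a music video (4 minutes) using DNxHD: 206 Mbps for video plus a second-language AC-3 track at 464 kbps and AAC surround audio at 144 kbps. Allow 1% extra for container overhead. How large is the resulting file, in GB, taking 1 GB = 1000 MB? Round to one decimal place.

4 min = 240 s
Audio total: 464 + 144 = 608 kbps = 0.608 Mbps.
Total bitrate: 206 + 0.608 = 206.608 Mbps.
Stream data: 206.608 Mbps × 240 s = 49585.9 Mb.
With 1% container overhead: ×1.01.
50,082 Mb ÷ 8 = 6,260 MB → 6.260 GB.

6.3 GB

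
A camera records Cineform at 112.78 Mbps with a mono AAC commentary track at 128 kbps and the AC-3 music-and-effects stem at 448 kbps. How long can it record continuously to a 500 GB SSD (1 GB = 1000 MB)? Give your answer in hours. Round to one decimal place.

Audio total: 128 + 448 = 576 kbps = 0.576 Mbps.
Total bitrate: 112.78 + 0.576 = 113.356 Mbps.
Capacity: 500 GB = 4,000,000 Mb.
Recording time: 4,000,000 / 113.356 = 35,287 s ≈ 9.80 hours.

9.8 hours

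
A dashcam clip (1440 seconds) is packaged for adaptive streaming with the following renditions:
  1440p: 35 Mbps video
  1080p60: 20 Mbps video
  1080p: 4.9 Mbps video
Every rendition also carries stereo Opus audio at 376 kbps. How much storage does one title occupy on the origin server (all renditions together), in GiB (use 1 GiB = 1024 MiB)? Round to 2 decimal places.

Audio: 376 kbps = 0.376 Mbps.
Sum of rendition bitrates: (35+0.376) + (20+0.376) + (4.9+0.376) = 61.028 Mbps.
× 1440 s = 87,880 Mb = 10,985 MB = 10.23 GiB.

10.23 GiB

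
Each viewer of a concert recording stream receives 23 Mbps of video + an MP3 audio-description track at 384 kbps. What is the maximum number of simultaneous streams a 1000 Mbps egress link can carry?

Audio: 384 kbps = 0.384 Mbps.
Per-viewer media rate: 23.384 Mbps.
1000 Mbps = 1,000 Mbps; 1,000 / 23.384 = 42.76 → 42 viewers.

42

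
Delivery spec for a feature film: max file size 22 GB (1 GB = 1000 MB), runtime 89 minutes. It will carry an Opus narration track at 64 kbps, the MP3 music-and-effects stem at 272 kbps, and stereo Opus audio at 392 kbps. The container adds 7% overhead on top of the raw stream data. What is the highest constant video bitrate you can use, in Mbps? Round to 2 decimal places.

Budget: 22 GB = 176000.0 Mb.
Stream payload after overhead: 176000.0 / 1.07 = 164486.0 Mb.
89 min = 5340 s
Total bitrate budget: 164486.0 Mb / 5340 s = 30.803 Mbps.
Audio total: 64 + 272 + 392 = 728 kbps = 0.728 Mbps.
Video: 30.803 − 0.728 = 30.075 Mbps.

30.07 Mbps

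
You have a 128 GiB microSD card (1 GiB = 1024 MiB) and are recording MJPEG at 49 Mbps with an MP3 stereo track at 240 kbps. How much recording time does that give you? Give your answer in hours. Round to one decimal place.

Audio: 240 kbps = 0.240 Mbps.
Total bitrate: 49 + 0.240 = 49.240 Mbps.
Capacity: 128 GiB = 1,099,512 Mb.
Recording time: 1,099,512 / 49.240 = 22,330 s ≈ 6.20 hours.

6.2 hours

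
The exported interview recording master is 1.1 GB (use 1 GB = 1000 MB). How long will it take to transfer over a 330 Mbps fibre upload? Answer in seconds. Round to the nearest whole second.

27 seconds

File: 1.1 GB = 8800.0 Mb.
At 330 Mbps: 8800.0 / 330 = 26.7 s ≈ 26.7 seconds.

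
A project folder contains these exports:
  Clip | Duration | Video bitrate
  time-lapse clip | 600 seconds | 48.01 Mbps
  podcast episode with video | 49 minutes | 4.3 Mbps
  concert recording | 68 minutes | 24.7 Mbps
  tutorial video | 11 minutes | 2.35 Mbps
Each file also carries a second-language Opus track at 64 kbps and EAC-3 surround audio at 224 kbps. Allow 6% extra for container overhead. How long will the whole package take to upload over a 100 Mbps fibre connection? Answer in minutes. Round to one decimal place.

Audio total: 64 + 224 = 288 kbps = 0.288 Mbps.
time-lapse clip: 48.298 Mbps × 600 s × 1.06 = 30717.5 Mb
podcast episode with video: 4.588 Mbps × 2940 s × 1.06 = 14298.0 Mb
concert recording: 24.988 Mbps × 4080 s × 1.06 = 108068.1 Mb
tutorial video: 2.638 Mbps × 660 s × 1.06 = 1845.5 Mb
Total: 154929.2 Mb = 19366.2 MB.
At 100 Mbps: 154929.2 / 100 = 1549 s ≈ 25.8 minutes.

25.8 minutes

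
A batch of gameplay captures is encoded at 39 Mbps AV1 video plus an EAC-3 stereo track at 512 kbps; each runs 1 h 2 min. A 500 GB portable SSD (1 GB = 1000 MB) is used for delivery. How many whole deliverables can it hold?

27

1 h 2 min = 62 min = 3720 s
Audio: 512 kbps = 0.512 Mbps.
Total bitrate: 39.512 Mbps.
Per item: 39.512 Mbps × 3720 s = 146,985 Mb = 18,373 MB.
Capacity: 500 GB = 4,000,000 Mb; 27.21 items → 27 complete.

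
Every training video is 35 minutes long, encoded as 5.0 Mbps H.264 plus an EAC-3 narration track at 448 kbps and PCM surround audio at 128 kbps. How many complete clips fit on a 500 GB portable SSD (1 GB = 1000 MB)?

341

35 min = 2100 s
Audio total: 448 + 128 = 576 kbps = 0.576 Mbps.
Total bitrate: 5.576 Mbps.
Per item: 5.576 Mbps × 2100 s = 11,710 Mb = 1,464 MB.
Capacity: 500 GB = 4,000,000 Mb; 341.60 items → 341 complete.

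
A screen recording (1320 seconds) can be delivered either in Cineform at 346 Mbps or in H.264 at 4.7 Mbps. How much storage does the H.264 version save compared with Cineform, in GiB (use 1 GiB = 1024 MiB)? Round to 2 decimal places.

Cineform: 346.000 Mbps × 1320 s = 456720.0 Mb = 53.169 GiB.
H.264: 4.700 Mbps × 1320 s = 6204.0 Mb = 0.722 GiB.
Saving: 53.169 − 0.722 = 52.447 GiB.

52.45 GiB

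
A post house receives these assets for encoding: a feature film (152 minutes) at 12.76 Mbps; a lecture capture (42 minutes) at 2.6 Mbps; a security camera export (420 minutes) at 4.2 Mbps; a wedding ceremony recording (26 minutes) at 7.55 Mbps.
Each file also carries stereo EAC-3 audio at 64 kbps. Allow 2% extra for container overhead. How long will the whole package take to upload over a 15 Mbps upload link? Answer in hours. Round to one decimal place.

4.6 hours

Audio: 64 kbps = 0.064 Mbps.
feature film: 12.824 Mbps × 9120 s × 1.02 = 119294.0 Mb
lecture capture: 2.664 Mbps × 2520 s × 1.02 = 6847.5 Mb
security camera export: 4.264 Mbps × 25200 s × 1.02 = 109601.9 Mb
wedding ceremony recording: 7.614 Mbps × 1560 s × 1.02 = 12115.4 Mb
Total: 247858.8 Mb = 30982.3 MB.
At 15 Mbps: 247858.8 / 15 = 16524 s ≈ 4.59 hours.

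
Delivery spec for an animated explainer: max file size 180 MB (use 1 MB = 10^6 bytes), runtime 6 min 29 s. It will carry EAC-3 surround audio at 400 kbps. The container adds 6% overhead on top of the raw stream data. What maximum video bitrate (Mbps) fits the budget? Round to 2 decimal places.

3.09 Mbps

Budget: 180 MB = 1440.0 Mb.
Stream payload after overhead: 1440.0 / 1.06 = 1358.5 Mb.
6 min 29 s = 389 s
Total bitrate budget: 1358.5 Mb / 389 s = 3.492 Mbps.
Audio: 400 kbps = 0.400 Mbps.
Video: 3.492 − 0.400 = 3.092 Mbps.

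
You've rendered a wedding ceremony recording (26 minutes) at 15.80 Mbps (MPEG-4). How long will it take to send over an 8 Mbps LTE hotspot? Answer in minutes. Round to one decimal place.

51.4 minutes

26 min = 1560 s
File: 15.800 Mbps × 1560 s = 24648.0 Mb.
At 8 Mbps: 24648.0 / 8 = 3081.0 s ≈ 51.4 minutes.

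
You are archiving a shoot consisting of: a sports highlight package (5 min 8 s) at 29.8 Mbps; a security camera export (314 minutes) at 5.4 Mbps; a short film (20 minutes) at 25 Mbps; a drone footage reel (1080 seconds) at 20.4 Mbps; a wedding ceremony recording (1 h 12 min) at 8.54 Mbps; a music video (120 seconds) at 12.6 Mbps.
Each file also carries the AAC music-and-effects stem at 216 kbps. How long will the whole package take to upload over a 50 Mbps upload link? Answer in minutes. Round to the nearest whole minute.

69 minutes

Audio: 216 kbps = 0.216 Mbps.
sports highlight package: 30.016 Mbps × 308 s = 9244.9 Mb
security camera export: 5.616 Mbps × 18840 s = 105805.4 Mb
short film: 25.216 Mbps × 1200 s = 30259.2 Mb
drone footage reel: 20.616 Mbps × 1080 s = 22265.3 Mb
wedding ceremony recording: 8.756 Mbps × 4320 s = 37825.9 Mb
music video: 12.816 Mbps × 120 s = 1537.9 Mb
Total: 206938.7 Mb = 25867.3 MB.
At 50 Mbps: 206938.7 / 50 = 4139 s ≈ 69 minutes.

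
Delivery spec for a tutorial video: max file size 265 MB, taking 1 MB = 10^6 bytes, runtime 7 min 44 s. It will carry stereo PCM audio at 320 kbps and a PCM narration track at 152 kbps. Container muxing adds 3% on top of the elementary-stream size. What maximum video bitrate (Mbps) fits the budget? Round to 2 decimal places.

3.96 Mbps

Budget: 265 MB = 2120.0 Mb.
Stream payload after overhead: 2120.0 / 1.03 = 2058.3 Mb.
7 min 44 s = 464 s
Total bitrate budget: 2058.3 Mb / 464 s = 4.436 Mbps.
Audio total: 320 + 152 = 472 kbps = 0.472 Mbps.
Video: 4.436 − 0.472 = 3.964 Mbps.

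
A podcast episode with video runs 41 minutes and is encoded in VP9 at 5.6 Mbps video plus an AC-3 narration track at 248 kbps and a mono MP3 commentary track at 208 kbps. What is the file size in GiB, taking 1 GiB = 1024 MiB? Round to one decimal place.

1.7 GiB

41 min = 2460 s
Audio total: 248 + 208 = 456 kbps = 0.456 Mbps.
Total bitrate: 5.6 + 0.456 = 6.056 Mbps.
Stream data: 6.056 Mbps × 2460 s = 14897.8 Mb.
14,898 Mb = 1,862,220,000 bytes ÷ 1,073,741,824 = 1.734 GiB.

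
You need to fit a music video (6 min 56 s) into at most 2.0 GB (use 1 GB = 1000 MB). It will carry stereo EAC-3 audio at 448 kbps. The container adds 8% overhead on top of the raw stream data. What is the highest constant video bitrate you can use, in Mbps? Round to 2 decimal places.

35.16 Mbps

Budget: 2.0 GB = 16000.0 Mb.
Stream payload after overhead: 16000.0 / 1.08 = 14814.8 Mb.
6 min 56 s = 416 s
Total bitrate budget: 14814.8 Mb / 416 s = 35.613 Mbps.
Audio: 448 kbps = 0.448 Mbps.
Video: 35.613 − 0.448 = 35.165 Mbps.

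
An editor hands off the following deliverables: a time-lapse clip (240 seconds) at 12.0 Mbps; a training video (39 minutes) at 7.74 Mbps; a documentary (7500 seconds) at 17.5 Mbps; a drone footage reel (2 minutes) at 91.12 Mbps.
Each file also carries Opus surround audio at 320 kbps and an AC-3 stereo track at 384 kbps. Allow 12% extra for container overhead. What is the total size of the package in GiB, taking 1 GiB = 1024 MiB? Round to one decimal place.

Audio total: 320 + 384 = 704 kbps = 0.704 Mbps.
time-lapse clip: 12.704 Mbps × 240 s × 1.12 = 3414.8 Mb
training video: 8.444 Mbps × 2340 s × 1.12 = 22130.0 Mb
documentary: 18.204 Mbps × 7500 s × 1.12 = 152913.6 Mb
drone footage reel: 91.824 Mbps × 120 s × 1.12 = 12341.1 Mb
Total: 190799.6 Mb = 23850.0 MB.
= 22.21 GiB.

22.2 GiB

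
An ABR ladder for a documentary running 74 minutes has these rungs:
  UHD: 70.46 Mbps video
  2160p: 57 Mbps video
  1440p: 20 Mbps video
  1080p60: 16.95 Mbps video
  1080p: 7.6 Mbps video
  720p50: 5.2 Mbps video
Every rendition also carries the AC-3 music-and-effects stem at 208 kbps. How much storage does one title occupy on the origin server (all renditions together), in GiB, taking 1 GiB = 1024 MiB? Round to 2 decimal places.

74 min = 4440 s
Audio: 208 kbps = 0.208 Mbps.
Sum of rendition bitrates: (70.46+0.208) + (57+0.208) + (20+0.208) + (16.95+0.208) + (7.6+0.208) + (5.2+0.208) = 178.458 Mbps.
× 4440 s = 792,354 Mb = 99,044 MB = 92.24 GiB.

92.24 GiB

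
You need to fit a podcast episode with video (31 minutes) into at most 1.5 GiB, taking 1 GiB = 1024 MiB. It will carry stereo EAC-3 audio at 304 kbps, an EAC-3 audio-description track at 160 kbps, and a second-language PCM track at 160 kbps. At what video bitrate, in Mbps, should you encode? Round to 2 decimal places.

6.30 Mbps

Budget: 1.5 GiB = 12884.9 Mb.
31 min = 1860 s
Total bitrate budget: 12884.9 Mb / 1860 s = 6.927 Mbps.
Audio total: 304 + 160 + 160 = 624 kbps = 0.624 Mbps.
Video: 6.927 − 0.624 = 6.303 Mbps.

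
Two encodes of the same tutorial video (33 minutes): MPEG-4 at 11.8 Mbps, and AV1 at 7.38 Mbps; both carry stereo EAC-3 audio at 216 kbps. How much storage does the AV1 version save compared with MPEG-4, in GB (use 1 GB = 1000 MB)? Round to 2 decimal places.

1.09 GB

33 min = 1980 s
Audio: 216 kbps = 0.216 Mbps.
MPEG-4: 12.016 Mbps × 1980 s = 23791.7 Mb = 2.974 GB.
AV1: 7.596 Mbps × 1980 s = 15040.1 Mb = 1.880 GB.
Saving: 2.974 − 1.880 = 1.094 GB.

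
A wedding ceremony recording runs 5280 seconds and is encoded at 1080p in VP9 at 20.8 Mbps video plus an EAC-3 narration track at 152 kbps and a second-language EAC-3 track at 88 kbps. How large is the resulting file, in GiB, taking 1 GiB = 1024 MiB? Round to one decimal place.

12.9 GiB

Audio total: 152 + 88 = 240 kbps = 0.240 Mbps.
Total bitrate: 20.8 + 0.240 = 21.040 Mbps.
Stream data: 21.040 Mbps × 5280 s = 111091.2 Mb.
111,091 Mb = 13,886,400,000 bytes ÷ 1,073,741,824 = 12.93 GiB.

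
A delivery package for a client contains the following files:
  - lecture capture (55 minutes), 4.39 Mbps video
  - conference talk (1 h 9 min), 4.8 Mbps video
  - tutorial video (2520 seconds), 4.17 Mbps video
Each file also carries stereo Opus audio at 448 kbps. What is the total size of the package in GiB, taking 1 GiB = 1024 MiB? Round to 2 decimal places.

5.74 GiB

Audio: 448 kbps = 0.448 Mbps.
lecture capture: 4.838 Mbps × 3300 s = 15965.4 Mb
conference talk: 5.248 Mbps × 4140 s = 21726.7 Mb
tutorial video: 4.618 Mbps × 2520 s = 11637.4 Mb
Total: 49329.5 Mb = 6166.2 MB.
= 5.743 GiB.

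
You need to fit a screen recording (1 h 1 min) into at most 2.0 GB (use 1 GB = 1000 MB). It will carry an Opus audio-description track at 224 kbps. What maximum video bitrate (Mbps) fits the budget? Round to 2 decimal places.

4.15 Mbps

Budget: 2.0 GB = 16000.0 Mb.
1 h 1 min = 61 min = 3660 s
Total bitrate budget: 16000.0 Mb / 3660 s = 4.372 Mbps.
Audio: 224 kbps = 0.224 Mbps.
Video: 4.372 − 0.224 = 4.148 Mbps.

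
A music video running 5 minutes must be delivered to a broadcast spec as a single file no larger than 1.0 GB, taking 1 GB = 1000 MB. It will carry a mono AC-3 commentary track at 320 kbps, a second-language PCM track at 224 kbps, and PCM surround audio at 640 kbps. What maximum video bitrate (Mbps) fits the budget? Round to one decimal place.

Budget: 1.0 GB = 8000.0 Mb.
5 min = 300 s
Total bitrate budget: 8000.0 Mb / 300 s = 26.667 Mbps.
Audio total: 320 + 224 + 640 = 1184 kbps = 1.184 Mbps.
Video: 26.667 − 1.184 = 25.483 Mbps.

25.5 Mbps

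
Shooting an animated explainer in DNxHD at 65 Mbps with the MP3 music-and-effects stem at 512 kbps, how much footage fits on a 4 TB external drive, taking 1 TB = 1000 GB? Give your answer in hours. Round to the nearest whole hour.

Audio: 512 kbps = 0.512 Mbps.
Total bitrate: 65 + 0.512 = 65.512 Mbps.
Capacity: 4 TB = 32,000,000 Mb.
Recording time: 32,000,000 / 65.512 = 488,460 s ≈ 136 hours.

136 hours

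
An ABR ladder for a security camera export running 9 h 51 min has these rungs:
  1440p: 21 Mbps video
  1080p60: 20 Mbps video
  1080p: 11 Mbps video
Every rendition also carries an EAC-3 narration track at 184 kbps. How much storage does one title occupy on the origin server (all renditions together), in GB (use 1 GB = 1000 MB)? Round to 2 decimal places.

9 h 51 min = 591 min = 35460 s
Audio: 184 kbps = 0.184 Mbps.
Sum of rendition bitrates: (21+0.184) + (20+0.184) + (11+0.184) = 52.552 Mbps.
× 35460 s = 1,863,494 Mb = 232,937 MB = 232.9 GB.

232.94 GB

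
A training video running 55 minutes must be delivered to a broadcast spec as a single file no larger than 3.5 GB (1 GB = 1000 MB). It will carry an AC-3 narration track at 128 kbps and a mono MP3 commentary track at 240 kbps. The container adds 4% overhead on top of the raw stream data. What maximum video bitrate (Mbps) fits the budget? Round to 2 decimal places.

Budget: 3.5 GB = 28000.0 Mb.
Stream payload after overhead: 28000.0 / 1.04 = 26923.1 Mb.
55 min = 3300 s
Total bitrate budget: 26923.1 Mb / 3300 s = 8.159 Mbps.
Audio total: 128 + 240 = 368 kbps = 0.368 Mbps.
Video: 8.159 − 0.368 = 7.791 Mbps.

7.79 Mbps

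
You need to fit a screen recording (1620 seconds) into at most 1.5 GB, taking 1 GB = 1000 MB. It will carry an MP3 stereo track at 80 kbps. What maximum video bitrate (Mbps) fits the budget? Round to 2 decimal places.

7.33 Mbps

Budget: 1.5 GB = 12000.0 Mb.
Total bitrate budget: 12000.0 Mb / 1620 s = 7.407 Mbps.
Audio: 80 kbps = 0.080 Mbps.
Video: 7.407 − 0.080 = 7.327 Mbps.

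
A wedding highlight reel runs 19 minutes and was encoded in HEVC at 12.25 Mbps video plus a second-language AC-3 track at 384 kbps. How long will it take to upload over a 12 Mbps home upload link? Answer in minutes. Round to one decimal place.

19 min = 1140 s
Audio: 384 kbps = 0.384 Mbps.
Total bitrate: 12.634 Mbps.
File: 12.634 Mbps × 1140 s = 14402.8 Mb.
At 12 Mbps: 14402.8 / 12 = 1200.2 s ≈ 20 minutes.

20.0 minutes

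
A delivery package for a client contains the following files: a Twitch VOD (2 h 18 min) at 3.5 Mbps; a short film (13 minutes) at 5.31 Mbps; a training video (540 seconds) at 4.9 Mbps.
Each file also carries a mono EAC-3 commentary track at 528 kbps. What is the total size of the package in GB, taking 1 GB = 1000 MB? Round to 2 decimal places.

Audio: 528 kbps = 0.528 Mbps.
Twitch VOD: 4.028 Mbps × 8280 s = 33351.8 Mb
short film: 5.838 Mbps × 780 s = 4553.6 Mb
training video: 5.428 Mbps × 540 s = 2931.1 Mb
Total: 40836.6 Mb = 5104.6 MB.
= 5.105 GB.

5.10 GB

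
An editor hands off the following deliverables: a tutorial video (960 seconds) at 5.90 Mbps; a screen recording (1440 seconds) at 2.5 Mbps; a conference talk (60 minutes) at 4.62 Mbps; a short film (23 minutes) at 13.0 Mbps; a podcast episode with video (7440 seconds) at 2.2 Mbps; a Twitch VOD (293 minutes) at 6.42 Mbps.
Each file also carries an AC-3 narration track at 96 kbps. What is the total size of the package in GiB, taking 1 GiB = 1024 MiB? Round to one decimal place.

Audio: 96 kbps = 0.096 Mbps.
tutorial video: 5.996 Mbps × 960 s = 5756.2 Mb
screen recording: 2.596 Mbps × 1440 s = 3738.2 Mb
conference talk: 4.716 Mbps × 3600 s = 16977.6 Mb
short film: 13.096 Mbps × 1380 s = 18072.5 Mb
podcast episode with video: 2.296 Mbps × 7440 s = 17082.2 Mb
Twitch VOD: 6.516 Mbps × 17580 s = 114551.3 Mb
Total: 176178.0 Mb = 22022.2 MB.
= 20.51 GiB.

20.5 GiB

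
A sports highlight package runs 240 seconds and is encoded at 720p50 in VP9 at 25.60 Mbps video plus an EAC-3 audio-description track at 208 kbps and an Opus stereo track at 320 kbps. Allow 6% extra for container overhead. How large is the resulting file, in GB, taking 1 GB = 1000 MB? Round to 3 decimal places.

Audio total: 208 + 320 = 528 kbps = 0.528 Mbps.
Total bitrate: 25.60 + 0.528 = 26.128 Mbps.
Stream data: 26.128 Mbps × 240 s = 6270.7 Mb.
With 6% container overhead: ×1.06.
6,647 Mb ÷ 8 = 830.9 MB → 0.8309 GB.

0.831 GB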